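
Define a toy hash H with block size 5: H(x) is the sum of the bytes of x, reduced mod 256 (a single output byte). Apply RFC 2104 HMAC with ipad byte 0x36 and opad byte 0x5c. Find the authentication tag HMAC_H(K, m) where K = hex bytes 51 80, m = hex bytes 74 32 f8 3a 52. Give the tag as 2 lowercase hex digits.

Key hex bytes 51 80 is 2 bytes ≤ B = 5; zero-pad to 5 bytes: K' = 51 80 00 00 00.
K' ⊕ ipad = 67 b6 36 36 36.  K' ⊕ opad = 0d dc 5c 5c 5c.
Inner input = (K'⊕ipad) ∥ m = 67 b6 36 36 36 ∥ 74 32 f8 3a 52.
Inner hash: sum = 103+182+54+54+54+116+50+248+58+82 = 1001; mod 256 = 233 → e9.
Outer input = (K'⊕opad) ∥ inner = 0d dc 5c 5c 5c ∥ e9.
Outer hash (tag): sum = 13+220+92+92+92+233 = 742; mod 256 = 230 → e6.

e6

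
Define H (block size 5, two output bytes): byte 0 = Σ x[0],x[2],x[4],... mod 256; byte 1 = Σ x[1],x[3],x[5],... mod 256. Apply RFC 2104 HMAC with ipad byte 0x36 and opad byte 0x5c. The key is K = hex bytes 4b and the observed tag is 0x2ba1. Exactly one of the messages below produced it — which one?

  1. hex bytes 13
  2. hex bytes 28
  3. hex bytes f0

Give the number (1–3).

Key hex bytes 4b is 1 byte ≤ B = 5; zero-pad to 5 bytes: K' = 4b 00 00 00 00.
K' ⊕ ipad = 7d 36 36 36 36; K' ⊕ opad = 17 5c 5c 5c 5c.
m1: inner = H(7d 36 36 36 36 13) = e9 7f; tag = H(17 5c 5c 5c 5c e9 7f) = 4ea1
m2: inner = H(7d 36 36 36 36 28) = e9 94; tag = H(17 5c 5c 5c 5c e9 94) = 63a1
m3: inner = H(7d 36 36 36 36 f0) = e9 5c; tag = H(17 5c 5c 5c 5c e9 5c) = 2ba1 ← matches

3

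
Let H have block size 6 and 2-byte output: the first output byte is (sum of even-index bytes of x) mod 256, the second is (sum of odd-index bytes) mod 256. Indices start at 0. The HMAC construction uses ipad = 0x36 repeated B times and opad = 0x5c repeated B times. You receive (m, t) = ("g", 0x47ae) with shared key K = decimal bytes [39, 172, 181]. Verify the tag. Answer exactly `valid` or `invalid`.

Key decimal bytes [39, 172, 181] = 27 ac b5 is 3 bytes ≤ B = 6; zero-pad to 6 bytes: K' = 27 ac b5 00 00 00.
K' ⊕ ipad = 11 9a 83 36 36 36; K' ⊕ opad = 7b f0 e9 5c 5c 5c.
Inner hash: even-index sum = 305 mod 256 = 49; odd-index sum = 262 mod 256 = 6 → 31 06.
Outer hash (recomputed tag): even-index sum = 497 mod 256 = 241; odd-index sum = 430 mod 256 = 174 → f1 ae.
Recomputed tag = f1ae; claimed = 47ae → mismatch.

invalid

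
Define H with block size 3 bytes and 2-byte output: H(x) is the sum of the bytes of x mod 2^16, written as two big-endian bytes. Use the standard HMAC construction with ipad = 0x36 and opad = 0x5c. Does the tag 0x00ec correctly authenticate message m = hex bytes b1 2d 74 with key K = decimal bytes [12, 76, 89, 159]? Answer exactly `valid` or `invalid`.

valid

Key decimal bytes [12, 76, 89, 159] = 0c 4c 59 9f is 4 bytes > B = 3, so hash it first: H(key) = 01 50, then zero-pad to 3 bytes: K' = 01 50 00.
K' ⊕ ipad = 37 66 36; K' ⊕ opad = 5d 0c 5c.
Inner hash: sum = 55+102+54+177+45+116 = 549 → 02 25.
Outer hash (recomputed tag): sum = 93+12+92+2+37 = 236 → 00 ec.
Recomputed tag = 00ec; claimed = 00ec → match.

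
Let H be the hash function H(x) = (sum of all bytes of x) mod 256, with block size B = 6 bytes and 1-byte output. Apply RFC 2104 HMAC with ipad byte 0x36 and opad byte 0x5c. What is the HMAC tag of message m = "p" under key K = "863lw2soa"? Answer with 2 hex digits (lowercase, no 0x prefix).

Key "863lw2soa" = 38 36 33 6c 77 32 73 6f 61 is 9 bytes > B = 6, so hash it first: H(key) = f9, then zero-pad to 6 bytes: K' = f9 00 00 00 00 00.
K' ⊕ ipad = cf 36 36 36 36 36.  K' ⊕ opad = a5 5c 5c 5c 5c 5c.
Inner input = (K'⊕ipad) ∥ m = cf 36 36 36 36 36 ∥ 70.
Inner hash: sum = 207+54+54+54+54+54+112 = 589; mod 256 = 77 → 4d.
Outer input = (K'⊕opad) ∥ inner = a5 5c 5c 5c 5c 5c ∥ 4d.
Outer hash (tag): sum = 165+92+92+92+92+92+77 = 702; mod 256 = 190 → be.

be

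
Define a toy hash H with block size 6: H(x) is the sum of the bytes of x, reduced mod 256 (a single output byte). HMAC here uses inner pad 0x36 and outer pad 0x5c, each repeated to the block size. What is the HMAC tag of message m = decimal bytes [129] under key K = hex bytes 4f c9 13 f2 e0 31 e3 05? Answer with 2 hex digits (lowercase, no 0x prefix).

c5

Key hex bytes 4f c9 13 f2 e0 31 e3 05 is 8 bytes > B = 6, so hash it first: H(key) = 16, then zero-pad to 6 bytes: K' = 16 00 00 00 00 00.
K' ⊕ ipad = 20 36 36 36 36 36.  K' ⊕ opad = 4a 5c 5c 5c 5c 5c.
Inner input = (K'⊕ipad) ∥ m = 20 36 36 36 36 36 ∥ 81.
Inner hash: sum = 32+54+54+54+54+54+129 = 431; mod 256 = 175 → af.
Outer input = (K'⊕opad) ∥ inner = 4a 5c 5c 5c 5c 5c ∥ af.
Outer hash (tag): sum = 74+92+92+92+92+92+175 = 709; mod 256 = 197 → c5.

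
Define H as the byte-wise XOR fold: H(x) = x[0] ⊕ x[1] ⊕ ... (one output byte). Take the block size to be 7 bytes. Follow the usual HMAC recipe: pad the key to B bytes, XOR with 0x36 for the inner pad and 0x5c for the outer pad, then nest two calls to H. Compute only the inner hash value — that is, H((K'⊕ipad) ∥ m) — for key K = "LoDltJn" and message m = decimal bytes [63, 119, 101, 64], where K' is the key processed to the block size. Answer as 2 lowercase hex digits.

Key "LoDltJn" = 4c 6f 44 6c 74 4a 6e is exactly B = 7 bytes: K' = 4c 6f 44 6c 74 4a 6e.
K' ⊕ ipad = 7a 59 72 5a 42 7c 58.
Inner input = 7a 59 72 5a 42 7c 58 ∥ 3f 77 65 40.
Inner hash: XOR 7a⊕59⊕72⊕5a⊕42⊕7c⊕58⊕3f⊕77⊕65⊕40 = 00.

00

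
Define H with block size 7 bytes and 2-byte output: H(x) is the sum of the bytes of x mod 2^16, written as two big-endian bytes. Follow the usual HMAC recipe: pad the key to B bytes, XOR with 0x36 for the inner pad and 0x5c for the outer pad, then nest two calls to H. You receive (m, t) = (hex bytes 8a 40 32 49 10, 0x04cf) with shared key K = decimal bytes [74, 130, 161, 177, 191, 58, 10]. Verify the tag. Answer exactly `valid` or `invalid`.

Key decimal bytes [74, 130, 161, 177, 191, 58, 10] = 4a 82 a1 b1 bf 3a 0a is exactly B = 7 bytes: K' = 4a 82 a1 b1 bf 3a 0a.
K' ⊕ ipad = 7c b4 97 87 89 0c 3c; K' ⊕ opad = 16 de fd ed e3 66 56.
Inner hash: sum = 124+180+151+135+137+12+60+138+64+50+73+16 = 1140 → 04 74.
Outer hash (recomputed tag): sum = 22+222+253+237+227+102+86+4+116 = 1269 → 04 f5.
Recomputed tag = 04f5; claimed = 04cf → mismatch.

invalid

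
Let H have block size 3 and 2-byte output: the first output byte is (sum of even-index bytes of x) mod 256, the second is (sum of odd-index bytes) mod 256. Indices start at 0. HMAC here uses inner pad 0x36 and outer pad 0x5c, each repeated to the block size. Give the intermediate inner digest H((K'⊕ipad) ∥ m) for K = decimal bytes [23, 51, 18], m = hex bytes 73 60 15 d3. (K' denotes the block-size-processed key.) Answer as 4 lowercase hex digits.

788d

Key decimal bytes [23, 51, 18] = 17 33 12 is exactly B = 3 bytes: K' = 17 33 12.
K' ⊕ ipad = 21 05 24.
Inner input = 21 05 24 ∥ 73 60 15 d3.
Inner hash: even-index sum = 376 mod 256 = 120; odd-index sum = 141 mod 256 = 141 → 78 8d.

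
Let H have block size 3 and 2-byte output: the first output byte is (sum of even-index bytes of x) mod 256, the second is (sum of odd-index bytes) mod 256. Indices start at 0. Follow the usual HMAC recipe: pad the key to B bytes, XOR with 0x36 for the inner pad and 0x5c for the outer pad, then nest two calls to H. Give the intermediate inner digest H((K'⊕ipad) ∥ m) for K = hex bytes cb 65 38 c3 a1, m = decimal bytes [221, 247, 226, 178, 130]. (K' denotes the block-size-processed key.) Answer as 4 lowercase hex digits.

715f

Key hex bytes cb 65 38 c3 a1 is 5 bytes > B = 3, so hash it first: H(key) = a4 28, then zero-pad to 3 bytes: K' = a4 28 00.
K' ⊕ ipad = 92 1e 36.
Inner input = 92 1e 36 ∥ dd f7 e2 b2 82.
Inner hash: even-index sum = 625 mod 256 = 113; odd-index sum = 607 mod 256 = 95 → 71 5f.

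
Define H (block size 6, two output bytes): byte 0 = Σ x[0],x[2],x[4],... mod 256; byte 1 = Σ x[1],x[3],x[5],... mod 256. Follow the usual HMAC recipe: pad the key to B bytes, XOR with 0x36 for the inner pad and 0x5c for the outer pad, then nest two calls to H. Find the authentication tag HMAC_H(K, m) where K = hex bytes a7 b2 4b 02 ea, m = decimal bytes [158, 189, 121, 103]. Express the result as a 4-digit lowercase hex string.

c9ba

Key hex bytes a7 b2 4b 02 ea is 5 bytes ≤ B = 6; zero-pad to 6 bytes: K' = a7 b2 4b 02 ea 00.
K' ⊕ ipad = 91 84 7d 34 dc 36.  K' ⊕ opad = fb ee 17 5e b6 5c.
Inner input = (K'⊕ipad) ∥ m = 91 84 7d 34 dc 36 ∥ 9e bd 79 67.
Inner hash: even-index sum = 769 mod 256 = 1; odd-index sum = 530 mod 256 = 18 → 01 12.
Outer input = (K'⊕opad) ∥ inner = fb ee 17 5e b6 5c ∥ 01 12.
Outer hash (tag): even-index sum = 457 mod 256 = 201; odd-index sum = 442 mod 256 = 186 → c9 ba.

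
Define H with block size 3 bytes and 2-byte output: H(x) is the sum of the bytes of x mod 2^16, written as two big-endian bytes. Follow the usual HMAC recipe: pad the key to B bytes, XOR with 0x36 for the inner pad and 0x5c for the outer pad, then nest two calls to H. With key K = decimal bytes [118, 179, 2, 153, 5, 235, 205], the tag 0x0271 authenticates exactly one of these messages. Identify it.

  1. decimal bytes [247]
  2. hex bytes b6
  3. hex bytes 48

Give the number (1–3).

Key decimal bytes [118, 179, 2, 153, 5, 235, 205] = 76 b3 02 99 05 eb cd is 7 bytes > B = 3, so hash it first: H(key) = 03 81, then zero-pad to 3 bytes: K' = 03 81 00.
K' ⊕ ipad = 35 b7 36; K' ⊕ opad = 5f dd 5c.
m1: inner = H(35 b7 36 f7) = 02 19; tag = H(5f dd 5c 02 19) = 01b3
m2: inner = H(35 b7 36 b6) = 01 d8; tag = H(5f dd 5c 01 d8) = 0271 ← matches
m3: inner = H(35 b7 36 48) = 01 6a; tag = H(5f dd 5c 01 6a) = 0203

2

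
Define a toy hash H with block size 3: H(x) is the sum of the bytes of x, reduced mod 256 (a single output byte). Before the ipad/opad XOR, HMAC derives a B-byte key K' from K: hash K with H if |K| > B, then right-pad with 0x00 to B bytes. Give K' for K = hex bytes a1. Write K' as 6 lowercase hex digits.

Key hex bytes a1 is 1 byte ≤ B = 3; zero-pad to 3 bytes: K' = a1 00 00.

a10000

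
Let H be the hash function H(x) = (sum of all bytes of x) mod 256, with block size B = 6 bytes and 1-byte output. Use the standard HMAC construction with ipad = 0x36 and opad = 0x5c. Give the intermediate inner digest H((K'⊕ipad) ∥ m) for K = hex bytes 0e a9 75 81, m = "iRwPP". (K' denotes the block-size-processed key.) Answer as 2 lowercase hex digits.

Key hex bytes 0e a9 75 81 is 4 bytes ≤ B = 6; zero-pad to 6 bytes: K' = 0e a9 75 81 00 00.
K' ⊕ ipad = 38 9f 43 b7 36 36.
Inner input = 38 9f 43 b7 36 36 ∥ 69 52 77 50 50.
Inner hash: sum = 56+159+67+183+54+54+105+82+119+80+80 = 1039; mod 256 = 15 → 0f.

0f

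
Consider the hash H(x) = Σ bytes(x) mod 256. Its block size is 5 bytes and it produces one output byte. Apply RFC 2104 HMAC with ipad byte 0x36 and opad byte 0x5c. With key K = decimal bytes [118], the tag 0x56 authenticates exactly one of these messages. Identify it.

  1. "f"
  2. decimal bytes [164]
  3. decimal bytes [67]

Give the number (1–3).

Key decimal bytes [118] = 76 is 1 byte ≤ B = 5; zero-pad to 5 bytes: K' = 76 00 00 00 00.
K' ⊕ ipad = 40 36 36 36 36; K' ⊕ opad = 2a 5c 5c 5c 5c.
m1: inner = H(40 36 36 36 36 66) = 7e; tag = H(2a 5c 5c 5c 5c 7e) = 18
m2: inner = H(40 36 36 36 36 a4) = bc; tag = H(2a 5c 5c 5c 5c bc) = 56 ← matches
m3: inner = H(40 36 36 36 36 43) = 5b; tag = H(2a 5c 5c 5c 5c 5b) = f5

2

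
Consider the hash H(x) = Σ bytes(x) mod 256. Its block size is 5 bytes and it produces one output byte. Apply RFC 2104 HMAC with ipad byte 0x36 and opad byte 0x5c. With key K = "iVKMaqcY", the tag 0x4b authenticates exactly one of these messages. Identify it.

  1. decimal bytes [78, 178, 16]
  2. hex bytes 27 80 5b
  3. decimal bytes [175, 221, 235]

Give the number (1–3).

3

Key "iVKMaqcY" = 69 56 4b 4d 61 71 63 59 is 8 bytes > B = 5, so hash it first: H(key) = e5, then zero-pad to 5 bytes: K' = e5 00 00 00 00.
K' ⊕ ipad = d3 36 36 36 36; K' ⊕ opad = b9 5c 5c 5c 5c.
m1: inner = H(d3 36 36 36 36 4e b2 10) = bb; tag = H(b9 5c 5c 5c 5c bb) = e4
m2: inner = H(d3 36 36 36 36 27 80 5b) = ad; tag = H(b9 5c 5c 5c 5c ad) = d6
m3: inner = H(d3 36 36 36 36 af dd eb) = 22; tag = H(b9 5c 5c 5c 5c 22) = 4b ← matches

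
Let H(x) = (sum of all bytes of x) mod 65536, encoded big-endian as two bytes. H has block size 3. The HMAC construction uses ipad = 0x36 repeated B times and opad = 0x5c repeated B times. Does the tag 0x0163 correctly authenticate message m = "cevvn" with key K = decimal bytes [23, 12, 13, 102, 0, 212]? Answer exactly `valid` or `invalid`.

Key decimal bytes [23, 12, 13, 102, 0, 212] = 17 0c 0d 66 00 d4 is 6 bytes > B = 3, so hash it first: H(key) = 01 6a, then zero-pad to 3 bytes: K' = 01 6a 00.
K' ⊕ ipad = 37 5c 36; K' ⊕ opad = 5d 36 5c.
Inner hash: sum = 55+92+54+99+101+118+118+110 = 747 → 02 eb.
Outer hash (recomputed tag): sum = 93+54+92+2+235 = 476 → 01 dc.
Recomputed tag = 01dc; claimed = 0163 → mismatch.

invalid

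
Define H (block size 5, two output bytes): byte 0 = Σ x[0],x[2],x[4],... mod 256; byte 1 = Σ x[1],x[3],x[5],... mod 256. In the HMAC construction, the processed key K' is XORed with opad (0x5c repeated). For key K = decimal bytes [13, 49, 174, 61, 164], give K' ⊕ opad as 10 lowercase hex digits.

516df261f8

Key decimal bytes [13, 49, 174, 61, 164] = 0d 31 ae 3d a4 is exactly B = 5 bytes: K' = 0d 31 ae 3d a4.
XOR each byte with 0x5c: 0d⊕5c=51, 31⊕5c=6d, ae⊕5c=f2, 3d⊕5c=61, a4⊕5c=f8.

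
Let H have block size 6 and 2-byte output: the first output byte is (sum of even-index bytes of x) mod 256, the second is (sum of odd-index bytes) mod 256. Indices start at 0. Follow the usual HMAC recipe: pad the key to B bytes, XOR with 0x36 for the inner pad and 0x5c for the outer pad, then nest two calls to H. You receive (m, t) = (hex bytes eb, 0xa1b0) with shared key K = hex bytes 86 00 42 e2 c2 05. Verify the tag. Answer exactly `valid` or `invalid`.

invalid

Key hex bytes 86 00 42 e2 c2 05 is exactly B = 6 bytes: K' = 86 00 42 e2 c2 05.
K' ⊕ ipad = b0 36 74 d4 f4 33; K' ⊕ opad = da 5c 1e be 9e 59.
Inner hash: even-index sum = 771 mod 256 = 3; odd-index sum = 317 mod 256 = 61 → 03 3d.
Outer hash (recomputed tag): even-index sum = 409 mod 256 = 153; odd-index sum = 432 mod 256 = 176 → 99 b0.
Recomputed tag = 99b0; claimed = a1b0 → mismatch.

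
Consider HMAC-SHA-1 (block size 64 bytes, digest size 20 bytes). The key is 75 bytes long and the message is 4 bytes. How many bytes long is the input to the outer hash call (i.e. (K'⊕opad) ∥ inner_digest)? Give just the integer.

Key is 75 > 64 bytes, so it is hashed to 20 bytes then zero-padded to 64: |K'| = 64.
Outer input = (K'⊕opad) ∥ H(inner) → 64 + 20 = 84 bytes.

84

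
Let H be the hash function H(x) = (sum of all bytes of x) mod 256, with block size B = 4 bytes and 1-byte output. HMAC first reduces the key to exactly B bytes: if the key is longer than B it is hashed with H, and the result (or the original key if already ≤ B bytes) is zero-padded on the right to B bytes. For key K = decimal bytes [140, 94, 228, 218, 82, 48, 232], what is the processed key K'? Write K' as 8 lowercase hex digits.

12000000

|K| = 7 > B = 4, so first hash the key.
H(K): sum = 140+94+228+218+82+48+232 = 1042; mod 256 = 18 → 12.
Zero-pad H(K) = 12 to 4 bytes: K' = 12 00 00 00.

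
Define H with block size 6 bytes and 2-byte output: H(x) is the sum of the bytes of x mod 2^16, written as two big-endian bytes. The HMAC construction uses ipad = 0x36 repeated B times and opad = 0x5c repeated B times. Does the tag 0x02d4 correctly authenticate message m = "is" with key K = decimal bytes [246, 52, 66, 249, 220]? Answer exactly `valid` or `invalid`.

Key decimal bytes [246, 52, 66, 249, 220] = f6 34 42 f9 dc is 5 bytes ≤ B = 6; zero-pad to 6 bytes: K' = f6 34 42 f9 dc 00.
K' ⊕ ipad = c0 02 74 cf ea 36; K' ⊕ opad = aa 68 1e a5 80 5c.
Inner hash: sum = 192+2+116+207+234+54+105+115 = 1025 → 04 01.
Outer hash (recomputed tag): sum = 170+104+30+165+128+92+4+1 = 694 → 02 b6.
Recomputed tag = 02b6; claimed = 02d4 → mismatch.

invalid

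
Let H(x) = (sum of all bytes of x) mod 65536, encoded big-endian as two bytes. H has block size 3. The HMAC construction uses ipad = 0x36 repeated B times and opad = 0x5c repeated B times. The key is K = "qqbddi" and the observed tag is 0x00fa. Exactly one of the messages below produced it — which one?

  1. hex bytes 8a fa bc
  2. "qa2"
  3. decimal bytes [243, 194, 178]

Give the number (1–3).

3

Key "qqbddi" = 71 71 62 64 64 69 is 6 bytes > B = 3, so hash it first: H(key) = 02 75, then zero-pad to 3 bytes: K' = 02 75 00.
K' ⊕ ipad = 34 43 36; K' ⊕ opad = 5e 29 5c.
m1: inner = H(34 43 36 8a fa bc) = 02 ed; tag = H(5e 29 5c 02 ed) = 01d2
m2: inner = H(34 43 36 71 61 32) = 01 b1; tag = H(5e 29 5c 01 b1) = 0195
m3: inner = H(34 43 36 f3 c2 b2) = 03 14; tag = H(5e 29 5c 03 14) = 00fa ← matches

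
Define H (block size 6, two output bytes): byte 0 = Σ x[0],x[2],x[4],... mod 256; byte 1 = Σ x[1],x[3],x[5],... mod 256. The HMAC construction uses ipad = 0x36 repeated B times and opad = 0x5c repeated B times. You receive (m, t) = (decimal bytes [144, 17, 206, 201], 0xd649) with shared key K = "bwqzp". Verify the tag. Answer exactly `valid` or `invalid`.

Key "bwqzp" = 62 77 71 7a 70 is 5 bytes ≤ B = 6; zero-pad to 6 bytes: K' = 62 77 71 7a 70 00.
K' ⊕ ipad = 54 41 47 4c 46 36; K' ⊕ opad = 3e 2b 2d 26 2c 5c.
Inner hash: even-index sum = 575 mod 256 = 63; odd-index sum = 413 mod 256 = 157 → 3f 9d.
Outer hash (recomputed tag): even-index sum = 214 mod 256 = 214; odd-index sum = 330 mod 256 = 74 → d6 4a.
Recomputed tag = d64a; claimed = d649 → mismatch.

invalid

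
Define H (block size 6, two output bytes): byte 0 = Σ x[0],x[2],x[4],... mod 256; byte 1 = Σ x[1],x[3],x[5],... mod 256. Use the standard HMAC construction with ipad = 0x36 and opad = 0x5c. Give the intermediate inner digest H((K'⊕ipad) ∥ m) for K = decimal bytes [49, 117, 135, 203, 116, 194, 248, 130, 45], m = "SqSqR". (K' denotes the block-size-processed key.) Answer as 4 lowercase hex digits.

cb00

Key decimal bytes [49, 117, 135, 203, 116, 194, 248, 130, 45] = 31 75 87 cb 74 c2 f8 82 2d is 9 bytes > B = 6, so hash it first: H(key) = 51 84, then zero-pad to 6 bytes: K' = 51 84 00 00 00 00.
K' ⊕ ipad = 67 b2 36 36 36 36.
Inner input = 67 b2 36 36 36 36 ∥ 53 71 53 71 52.
Inner hash: even-index sum = 459 mod 256 = 203; odd-index sum = 512 mod 256 = 0 → cb 00.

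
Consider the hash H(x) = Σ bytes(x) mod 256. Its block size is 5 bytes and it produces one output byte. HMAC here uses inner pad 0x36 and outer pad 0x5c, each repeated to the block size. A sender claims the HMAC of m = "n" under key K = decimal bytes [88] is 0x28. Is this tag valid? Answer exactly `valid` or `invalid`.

Key decimal bytes [88] = 58 is 1 byte ≤ B = 5; zero-pad to 5 bytes: K' = 58 00 00 00 00.
K' ⊕ ipad = 6e 36 36 36 36; K' ⊕ opad = 04 5c 5c 5c 5c.
Inner hash: sum = 110+54+54+54+54+110 = 436; mod 256 = 180 → b4.
Outer hash (recomputed tag): sum = 4+92+92+92+92+180 = 552; mod 256 = 40 → 28.
Recomputed tag = 28; claimed = 28 → match.

valid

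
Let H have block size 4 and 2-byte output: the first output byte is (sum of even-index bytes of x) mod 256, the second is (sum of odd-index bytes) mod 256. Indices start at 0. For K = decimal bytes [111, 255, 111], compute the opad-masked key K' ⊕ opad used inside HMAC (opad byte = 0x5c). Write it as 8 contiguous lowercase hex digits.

33a3335c

Key decimal bytes [111, 255, 111] = 6f ff 6f is 3 bytes ≤ B = 4; zero-pad to 4 bytes: K' = 6f ff 6f 00.
XOR each byte with 0x5c: 6f⊕5c=33, ff⊕5c=a3, 6f⊕5c=33, 00⊕5c=5c.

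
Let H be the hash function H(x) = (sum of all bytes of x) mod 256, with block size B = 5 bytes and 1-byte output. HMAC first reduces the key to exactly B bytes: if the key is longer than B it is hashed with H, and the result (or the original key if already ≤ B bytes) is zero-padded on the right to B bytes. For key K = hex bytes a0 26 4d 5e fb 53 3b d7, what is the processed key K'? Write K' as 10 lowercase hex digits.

|K| = 8 > B = 5, so first hash the key.
H(K): sum = 160+38+77+94+251+83+59+215 = 977; mod 256 = 209 → d1.
Zero-pad H(K) = d1 to 5 bytes: K' = d1 00 00 00 00.

d100000000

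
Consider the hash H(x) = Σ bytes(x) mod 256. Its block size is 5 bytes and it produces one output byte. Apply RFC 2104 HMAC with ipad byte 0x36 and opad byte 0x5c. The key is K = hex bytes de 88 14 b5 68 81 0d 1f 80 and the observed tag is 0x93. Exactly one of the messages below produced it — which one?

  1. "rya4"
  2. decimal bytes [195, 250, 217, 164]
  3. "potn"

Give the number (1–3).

Key hex bytes de 88 14 b5 68 81 0d 1f 80 is 9 bytes > B = 5, so hash it first: H(key) = c4, then zero-pad to 5 bytes: K' = c4 00 00 00 00.
K' ⊕ ipad = f2 36 36 36 36; K' ⊕ opad = 98 5c 5c 5c 5c.
m1: inner = H(f2 36 36 36 36 72 79 61 34) = 4a; tag = H(98 5c 5c 5c 5c 4a) = 52
m2: inner = H(f2 36 36 36 36 c3 fa d9 a4) = 04; tag = H(98 5c 5c 5c 5c 04) = 0c
m3: inner = H(f2 36 36 36 36 70 6f 74 6e) = 8b; tag = H(98 5c 5c 5c 5c 8b) = 93 ← matches

3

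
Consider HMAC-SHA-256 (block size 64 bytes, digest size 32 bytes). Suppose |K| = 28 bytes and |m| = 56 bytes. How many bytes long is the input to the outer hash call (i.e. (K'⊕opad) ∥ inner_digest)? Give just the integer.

Key is 28 ≤ 64 bytes, zero-padded: |K'| = 64.
Outer input = (K'⊕opad) ∥ H(inner) → 64 + 32 = 96 bytes.

96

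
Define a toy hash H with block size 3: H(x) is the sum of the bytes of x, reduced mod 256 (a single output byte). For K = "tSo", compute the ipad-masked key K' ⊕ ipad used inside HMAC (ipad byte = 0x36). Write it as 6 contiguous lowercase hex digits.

426559

Key "tSo" = 74 53 6f is exactly B = 3 bytes: K' = 74 53 6f.
XOR each byte with 0x36: 74⊕36=42, 53⊕36=65, 6f⊕36=59.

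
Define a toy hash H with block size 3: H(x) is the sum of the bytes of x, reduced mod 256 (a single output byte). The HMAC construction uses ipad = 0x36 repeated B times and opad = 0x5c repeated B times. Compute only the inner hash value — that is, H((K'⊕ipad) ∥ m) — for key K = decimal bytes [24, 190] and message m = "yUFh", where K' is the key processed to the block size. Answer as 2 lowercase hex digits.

Key decimal bytes [24, 190] = 18 be is 2 bytes ≤ B = 3; zero-pad to 3 bytes: K' = 18 be 00.
K' ⊕ ipad = 2e 88 36.
Inner input = 2e 88 36 ∥ 79 55 46 68.
Inner hash: sum = 46+136+54+121+85+70+104 = 616; mod 256 = 104 → 68.

68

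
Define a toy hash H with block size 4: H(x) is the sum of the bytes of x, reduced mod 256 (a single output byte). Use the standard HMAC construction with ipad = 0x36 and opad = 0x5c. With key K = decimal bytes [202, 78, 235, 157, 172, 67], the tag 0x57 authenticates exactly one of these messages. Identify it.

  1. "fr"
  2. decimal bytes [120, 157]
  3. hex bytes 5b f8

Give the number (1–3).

2

Key decimal bytes [202, 78, 235, 157, 172, 67] = ca 4e eb 9d ac 43 is 6 bytes > B = 4, so hash it first: H(key) = 8f, then zero-pad to 4 bytes: K' = 8f 00 00 00.
K' ⊕ ipad = b9 36 36 36; K' ⊕ opad = d3 5c 5c 5c.
m1: inner = H(b9 36 36 36 66 72) = 33; tag = H(d3 5c 5c 5c 33) = 1a
m2: inner = H(b9 36 36 36 78 9d) = 70; tag = H(d3 5c 5c 5c 70) = 57 ← matches
m3: inner = H(b9 36 36 36 5b f8) = ae; tag = H(d3 5c 5c 5c ae) = 95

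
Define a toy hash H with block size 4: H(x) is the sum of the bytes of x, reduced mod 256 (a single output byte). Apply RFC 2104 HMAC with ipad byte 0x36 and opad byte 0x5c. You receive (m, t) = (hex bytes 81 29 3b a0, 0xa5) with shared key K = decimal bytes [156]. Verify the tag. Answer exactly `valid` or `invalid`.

valid

Key decimal bytes [156] = 9c is 1 byte ≤ B = 4; zero-pad to 4 bytes: K' = 9c 00 00 00.
K' ⊕ ipad = aa 36 36 36; K' ⊕ opad = c0 5c 5c 5c.
Inner hash: sum = 170+54+54+54+129+41+59+160 = 721; mod 256 = 209 → d1.
Outer hash (recomputed tag): sum = 192+92+92+92+209 = 677; mod 256 = 165 → a5.
Recomputed tag = a5; claimed = a5 → match.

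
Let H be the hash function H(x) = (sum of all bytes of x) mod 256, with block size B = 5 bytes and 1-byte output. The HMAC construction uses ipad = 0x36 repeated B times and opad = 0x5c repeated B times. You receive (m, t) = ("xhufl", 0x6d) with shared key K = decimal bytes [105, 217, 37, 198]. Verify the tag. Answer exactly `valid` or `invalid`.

Key decimal bytes [105, 217, 37, 198] = 69 d9 25 c6 is 4 bytes ≤ B = 5; zero-pad to 5 bytes: K' = 69 d9 25 c6 00.
K' ⊕ ipad = 5f ef 13 f0 36; K' ⊕ opad = 35 85 79 9a 5c.
Inner hash: sum = 95+239+19+240+54+120+104+117+102+108 = 1198; mod 256 = 174 → ae.
Outer hash (recomputed tag): sum = 53+133+121+154+92+174 = 727; mod 256 = 215 → d7.
Recomputed tag = d7; claimed = 6d → mismatch.

invalid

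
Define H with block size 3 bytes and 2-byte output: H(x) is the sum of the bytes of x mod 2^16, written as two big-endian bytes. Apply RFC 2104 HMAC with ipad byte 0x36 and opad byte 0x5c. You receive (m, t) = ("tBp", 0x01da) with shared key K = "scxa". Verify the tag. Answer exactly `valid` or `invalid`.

valid

Key "scxa" = 73 63 78 61 is 4 bytes > B = 3, so hash it first: H(key) = 01 af, then zero-pad to 3 bytes: K' = 01 af 00.
K' ⊕ ipad = 37 99 36; K' ⊕ opad = 5d f3 5c.
Inner hash: sum = 55+153+54+116+66+112 = 556 → 02 2c.
Outer hash (recomputed tag): sum = 93+243+92+2+44 = 474 → 01 da.
Recomputed tag = 01da; claimed = 01da → match.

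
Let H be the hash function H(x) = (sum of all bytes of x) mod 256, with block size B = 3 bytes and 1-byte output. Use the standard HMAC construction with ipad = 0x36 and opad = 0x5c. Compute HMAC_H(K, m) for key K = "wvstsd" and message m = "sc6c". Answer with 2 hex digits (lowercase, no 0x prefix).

27

Key "wvstsd" = 77 76 73 74 73 64 is 6 bytes > B = 3, so hash it first: H(key) = ab, then zero-pad to 3 bytes: K' = ab 00 00.
K' ⊕ ipad = 9d 36 36.  K' ⊕ opad = f7 5c 5c.
Inner input = (K'⊕ipad) ∥ m = 9d 36 36 ∥ 73 63 36 63.
Inner hash: sum = 157+54+54+115+99+54+99 = 632; mod 256 = 120 → 78.
Outer input = (K'⊕opad) ∥ inner = f7 5c 5c ∥ 78.
Outer hash (tag): sum = 247+92+92+120 = 551; mod 256 = 39 → 27.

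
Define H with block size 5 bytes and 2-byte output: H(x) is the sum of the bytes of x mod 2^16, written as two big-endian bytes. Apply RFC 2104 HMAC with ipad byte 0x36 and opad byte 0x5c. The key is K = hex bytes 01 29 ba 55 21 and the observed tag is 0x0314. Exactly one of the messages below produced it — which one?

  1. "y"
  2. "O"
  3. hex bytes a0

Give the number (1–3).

Key hex bytes 01 29 ba 55 21 is exactly B = 5 bytes: K' = 01 29 ba 55 21.
K' ⊕ ipad = 37 1f 8c 63 17; K' ⊕ opad = 5d 75 e6 09 7d.
m1: inner = H(37 1f 8c 63 17 79) = 01 d5; tag = H(5d 75 e6 09 7d 01 d5) = 0314 ← matches
m2: inner = H(37 1f 8c 63 17 4f) = 01 ab; tag = H(5d 75 e6 09 7d 01 ab) = 02ea
m3: inner = H(37 1f 8c 63 17 a0) = 01 fc; tag = H(5d 75 e6 09 7d 01 fc) = 033b

1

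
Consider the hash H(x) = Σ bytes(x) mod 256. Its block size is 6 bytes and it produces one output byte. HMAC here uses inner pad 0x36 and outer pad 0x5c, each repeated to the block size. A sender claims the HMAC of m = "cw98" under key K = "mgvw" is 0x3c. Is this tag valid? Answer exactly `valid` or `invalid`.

invalid

Key "mgvw" = 6d 67 76 77 is 4 bytes ≤ B = 6; zero-pad to 6 bytes: K' = 6d 67 76 77 00 00.
K' ⊕ ipad = 5b 51 40 41 36 36; K' ⊕ opad = 31 3b 2a 2b 5c 5c.
Inner hash: sum = 91+81+64+65+54+54+99+119+57+56 = 740; mod 256 = 228 → e4.
Outer hash (recomputed tag): sum = 49+59+42+43+92+92+228 = 605; mod 256 = 93 → 5d.
Recomputed tag = 5d; claimed = 3c → mismatch.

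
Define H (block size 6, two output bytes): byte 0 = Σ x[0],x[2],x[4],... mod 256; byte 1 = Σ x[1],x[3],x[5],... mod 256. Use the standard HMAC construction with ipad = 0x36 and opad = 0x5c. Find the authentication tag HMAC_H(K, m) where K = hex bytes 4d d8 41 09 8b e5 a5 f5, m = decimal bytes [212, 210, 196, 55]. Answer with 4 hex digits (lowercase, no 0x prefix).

26a1

Key hex bytes 4d d8 41 09 8b e5 a5 f5 is 8 bytes > B = 6, so hash it first: H(key) = be bb, then zero-pad to 6 bytes: K' = be bb 00 00 00 00.
K' ⊕ ipad = 88 8d 36 36 36 36.  K' ⊕ opad = e2 e7 5c 5c 5c 5c.
Inner input = (K'⊕ipad) ∥ m = 88 8d 36 36 36 36 ∥ d4 d2 c4 37.
Inner hash: even-index sum = 652 mod 256 = 140; odd-index sum = 514 mod 256 = 2 → 8c 02.
Outer input = (K'⊕opad) ∥ inner = e2 e7 5c 5c 5c 5c ∥ 8c 02.
Outer hash (tag): even-index sum = 550 mod 256 = 38; odd-index sum = 417 mod 256 = 161 → 26 a1.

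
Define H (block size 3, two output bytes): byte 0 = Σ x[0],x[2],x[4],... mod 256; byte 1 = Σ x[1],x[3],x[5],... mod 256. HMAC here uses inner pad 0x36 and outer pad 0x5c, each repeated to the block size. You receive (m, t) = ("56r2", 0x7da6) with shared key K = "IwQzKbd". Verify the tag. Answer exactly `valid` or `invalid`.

invalid

Key "IwQzKbd" = 49 77 51 7a 4b 62 64 is 7 bytes > B = 3, so hash it first: H(key) = 49 53, then zero-pad to 3 bytes: K' = 49 53 00.
K' ⊕ ipad = 7f 65 36; K' ⊕ opad = 15 0f 5c.
Inner hash: even-index sum = 285 mod 256 = 29; odd-index sum = 268 mod 256 = 12 → 1d 0c.
Outer hash (recomputed tag): even-index sum = 125 mod 256 = 125; odd-index sum = 44 mod 256 = 44 → 7d 2c.
Recomputed tag = 7d2c; claimed = 7da6 → mismatch.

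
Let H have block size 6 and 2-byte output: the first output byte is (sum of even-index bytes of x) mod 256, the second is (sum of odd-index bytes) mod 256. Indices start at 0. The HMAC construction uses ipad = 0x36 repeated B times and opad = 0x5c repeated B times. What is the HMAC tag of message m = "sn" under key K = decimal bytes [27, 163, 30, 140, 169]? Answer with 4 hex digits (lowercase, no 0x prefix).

Key decimal bytes [27, 163, 30, 140, 169] = 1b a3 1e 8c a9 is 5 bytes ≤ B = 6; zero-pad to 6 bytes: K' = 1b a3 1e 8c a9 00.
K' ⊕ ipad = 2d 95 28 ba 9f 36.  K' ⊕ opad = 47 ff 42 d0 f5 5c.
Inner input = (K'⊕ipad) ∥ m = 2d 95 28 ba 9f 36 ∥ 73 6e.
Inner hash: even-index sum = 359 mod 256 = 103; odd-index sum = 499 mod 256 = 243 → 67 f3.
Outer input = (K'⊕opad) ∥ inner = 47 ff 42 d0 f5 5c ∥ 67 f3.
Outer hash (tag): even-index sum = 485 mod 256 = 229; odd-index sum = 798 mod 256 = 30 → e5 1e.

e51e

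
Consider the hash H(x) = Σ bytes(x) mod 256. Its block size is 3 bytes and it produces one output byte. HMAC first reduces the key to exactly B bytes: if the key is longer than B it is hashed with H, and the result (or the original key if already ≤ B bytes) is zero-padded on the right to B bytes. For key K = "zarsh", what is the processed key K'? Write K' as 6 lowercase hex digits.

|K| = 5 > B = 3, so first hash the key.
H(K): sum = 122+97+114+115+104 = 552; mod 256 = 40 → 28.
Zero-pad H(K) = 28 to 3 bytes: K' = 28 00 00.

280000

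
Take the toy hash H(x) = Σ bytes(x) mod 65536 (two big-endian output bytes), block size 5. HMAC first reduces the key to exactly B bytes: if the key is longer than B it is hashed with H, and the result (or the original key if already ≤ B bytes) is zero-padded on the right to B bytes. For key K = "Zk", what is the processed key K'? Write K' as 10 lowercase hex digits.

5a6b000000

Key "Zk" = 5a 6b is 2 bytes ≤ B = 5; zero-pad to 5 bytes: K' = 5a 6b 00 00 00.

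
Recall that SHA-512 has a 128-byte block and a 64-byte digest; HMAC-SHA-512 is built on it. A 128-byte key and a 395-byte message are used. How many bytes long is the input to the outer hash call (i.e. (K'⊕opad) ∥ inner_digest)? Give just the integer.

192

Key is 128 ≤ 128 bytes, zero-padded: |K'| = 128.
Outer input = (K'⊕opad) ∥ H(inner) → 128 + 64 = 192 bytes.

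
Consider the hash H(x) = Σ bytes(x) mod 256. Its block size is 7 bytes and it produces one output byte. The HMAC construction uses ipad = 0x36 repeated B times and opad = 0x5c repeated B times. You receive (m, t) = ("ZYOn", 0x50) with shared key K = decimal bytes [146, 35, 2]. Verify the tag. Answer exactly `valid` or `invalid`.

Key decimal bytes [146, 35, 2] = 92 23 02 is 3 bytes ≤ B = 7; zero-pad to 7 bytes: K' = 92 23 02 00 00 00 00.
K' ⊕ ipad = a4 15 34 36 36 36 36; K' ⊕ opad = ce 7f 5e 5c 5c 5c 5c.
Inner hash: sum = 164+21+52+54+54+54+54+90+89+79+110 = 821; mod 256 = 53 → 35.
Outer hash (recomputed tag): sum = 206+127+94+92+92+92+92+53 = 848; mod 256 = 80 → 50.
Recomputed tag = 50; claimed = 50 → match.

valid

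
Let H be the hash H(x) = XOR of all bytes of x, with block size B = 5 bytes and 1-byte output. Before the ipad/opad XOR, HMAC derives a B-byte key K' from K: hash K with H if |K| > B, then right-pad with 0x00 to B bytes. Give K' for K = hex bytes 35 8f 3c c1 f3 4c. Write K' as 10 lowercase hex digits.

|K| = 6 > B = 5, so first hash the key.
H(K): XOR 35⊕8f⊕3c⊕c1⊕f3⊕4c = f8.
Zero-pad H(K) = f8 to 5 bytes: K' = f8 00 00 00 00.

f800000000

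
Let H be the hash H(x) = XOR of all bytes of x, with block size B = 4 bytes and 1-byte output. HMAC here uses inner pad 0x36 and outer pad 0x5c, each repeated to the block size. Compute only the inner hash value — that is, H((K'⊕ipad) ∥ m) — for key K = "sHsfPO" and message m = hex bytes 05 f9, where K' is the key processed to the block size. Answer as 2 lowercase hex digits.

cd

Key "sHsfPO" = 73 48 73 66 50 4f is 6 bytes > B = 4, so hash it first: H(key) = 31, then zero-pad to 4 bytes: K' = 31 00 00 00.
K' ⊕ ipad = 07 36 36 36.
Inner input = 07 36 36 36 ∥ 05 f9.
Inner hash: XOR 07⊕36⊕36⊕36⊕05⊕f9 = cd.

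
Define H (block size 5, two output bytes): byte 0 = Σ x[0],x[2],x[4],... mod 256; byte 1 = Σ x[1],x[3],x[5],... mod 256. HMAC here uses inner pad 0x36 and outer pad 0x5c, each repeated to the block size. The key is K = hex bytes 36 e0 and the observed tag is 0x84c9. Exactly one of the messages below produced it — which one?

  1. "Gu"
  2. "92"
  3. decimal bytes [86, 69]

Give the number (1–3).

3

Key hex bytes 36 e0 is 2 bytes ≤ B = 5; zero-pad to 5 bytes: K' = 36 e0 00 00 00.
K' ⊕ ipad = 00 d6 36 36 36; K' ⊕ opad = 6a bc 5c 5c 5c.
m1: inner = H(00 d6 36 36 36 47 75) = e1 53; tag = H(6a bc 5c 5c 5c e1 53) = 75f9
m2: inner = H(00 d6 36 36 36 39 32) = 9e 45; tag = H(6a bc 5c 5c 5c 9e 45) = 67b6
m3: inner = H(00 d6 36 36 36 56 45) = b1 62; tag = H(6a bc 5c 5c 5c b1 62) = 84c9 ← matches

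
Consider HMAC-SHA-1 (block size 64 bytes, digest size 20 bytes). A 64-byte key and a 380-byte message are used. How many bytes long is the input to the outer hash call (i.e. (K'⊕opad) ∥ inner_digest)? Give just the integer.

84

Key is 64 ≤ 64 bytes, zero-padded: |K'| = 64.
Outer input = (K'⊕opad) ∥ H(inner) → 64 + 20 = 84 bytes.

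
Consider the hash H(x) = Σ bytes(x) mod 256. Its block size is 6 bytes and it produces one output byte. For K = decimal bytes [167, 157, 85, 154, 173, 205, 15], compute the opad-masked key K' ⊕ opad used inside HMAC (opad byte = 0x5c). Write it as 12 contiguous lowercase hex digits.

e05c5c5c5c5c

Key decimal bytes [167, 157, 85, 154, 173, 205, 15] = a7 9d 55 9a ad cd 0f is 7 bytes > B = 6, so hash it first: H(key) = bc, then zero-pad to 6 bytes: K' = bc 00 00 00 00 00.
XOR each byte with 0x5c: bc⊕5c=e0, 00⊕5c=5c, 00⊕5c=5c, 00⊕5c=5c, 00⊕5c=5c, 00⊕5c=5c.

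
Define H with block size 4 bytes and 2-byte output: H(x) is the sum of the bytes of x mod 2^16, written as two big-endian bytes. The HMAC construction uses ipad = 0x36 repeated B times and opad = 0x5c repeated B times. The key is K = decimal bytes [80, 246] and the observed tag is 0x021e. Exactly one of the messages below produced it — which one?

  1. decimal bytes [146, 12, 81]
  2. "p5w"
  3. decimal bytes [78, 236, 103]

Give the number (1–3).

2

Key decimal bytes [80, 246] = 50 f6 is 2 bytes ≤ B = 4; zero-pad to 4 bytes: K' = 50 f6 00 00.
K' ⊕ ipad = 66 c0 36 36; K' ⊕ opad = 0c aa 5c 5c.
m1: inner = H(66 c0 36 36 92 0c 51) = 02 81; tag = H(0c aa 5c 5c 02 81) = 01f1
m2: inner = H(66 c0 36 36 70 35 77) = 02 ae; tag = H(0c aa 5c 5c 02 ae) = 021e ← matches
m3: inner = H(66 c0 36 36 4e ec 67) = 03 33; tag = H(0c aa 5c 5c 03 33) = 01a4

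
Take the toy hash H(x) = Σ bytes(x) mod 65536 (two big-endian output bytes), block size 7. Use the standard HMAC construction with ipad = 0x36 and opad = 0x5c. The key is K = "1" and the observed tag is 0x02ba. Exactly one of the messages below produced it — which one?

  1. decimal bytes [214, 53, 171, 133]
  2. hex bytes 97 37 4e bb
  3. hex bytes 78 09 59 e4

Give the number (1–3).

2

Key "1" = 31 is 1 byte ≤ B = 7; zero-pad to 7 bytes: K' = 31 00 00 00 00 00 00.
K' ⊕ ipad = 07 36 36 36 36 36 36; K' ⊕ opad = 6d 5c 5c 5c 5c 5c 5c.
m1: inner = H(07 36 36 36 36 36 36 d6 35 ab 85) = 03 86; tag = H(6d 5c 5c 5c 5c 5c 5c 03 86) = 031e
m2: inner = H(07 36 36 36 36 36 36 97 37 4e bb) = 03 22; tag = H(6d 5c 5c 5c 5c 5c 5c 03 22) = 02ba ← matches
m3: inner = H(07 36 36 36 36 36 36 78 09 59 e4) = 03 09; tag = H(6d 5c 5c 5c 5c 5c 5c 03 09) = 02a1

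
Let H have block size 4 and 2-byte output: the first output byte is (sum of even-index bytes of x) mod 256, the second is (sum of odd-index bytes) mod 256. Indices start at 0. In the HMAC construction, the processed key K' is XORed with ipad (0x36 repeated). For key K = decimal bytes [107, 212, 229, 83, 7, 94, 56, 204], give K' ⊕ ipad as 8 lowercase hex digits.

Key decimal bytes [107, 212, 229, 83, 7, 94, 56, 204] = 6b d4 e5 53 07 5e 38 cc is 8 bytes > B = 4, so hash it first: H(key) = 8f 51, then zero-pad to 4 bytes: K' = 8f 51 00 00.
XOR each byte with 0x36: 8f⊕36=b9, 51⊕36=67, 00⊕36=36, 00⊕36=36.

b9673636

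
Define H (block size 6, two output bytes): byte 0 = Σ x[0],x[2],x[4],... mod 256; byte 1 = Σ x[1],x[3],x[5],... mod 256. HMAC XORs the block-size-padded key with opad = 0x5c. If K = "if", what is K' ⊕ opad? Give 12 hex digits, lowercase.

353a5c5c5c5c

Key "if" = 69 66 is 2 bytes ≤ B = 6; zero-pad to 6 bytes: K' = 69 66 00 00 00 00.
XOR each byte with 0x5c: 69⊕5c=35, 66⊕5c=3a, 00⊕5c=5c, 00⊕5c=5c, 00⊕5c=5c, 00⊕5c=5c.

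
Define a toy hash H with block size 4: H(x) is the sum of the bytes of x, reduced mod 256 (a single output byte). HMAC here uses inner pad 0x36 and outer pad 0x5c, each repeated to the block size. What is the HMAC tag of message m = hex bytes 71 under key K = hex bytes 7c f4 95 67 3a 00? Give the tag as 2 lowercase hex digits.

b1

Key hex bytes 7c f4 95 67 3a 00 is 6 bytes > B = 4, so hash it first: H(key) = a6, then zero-pad to 4 bytes: K' = a6 00 00 00.
K' ⊕ ipad = 90 36 36 36.  K' ⊕ opad = fa 5c 5c 5c.
Inner input = (K'⊕ipad) ∥ m = 90 36 36 36 ∥ 71.
Inner hash: sum = 144+54+54+54+113 = 419; mod 256 = 163 → a3.
Outer input = (K'⊕opad) ∥ inner = fa 5c 5c 5c ∥ a3.
Outer hash (tag): sum = 250+92+92+92+163 = 689; mod 256 = 177 → b1.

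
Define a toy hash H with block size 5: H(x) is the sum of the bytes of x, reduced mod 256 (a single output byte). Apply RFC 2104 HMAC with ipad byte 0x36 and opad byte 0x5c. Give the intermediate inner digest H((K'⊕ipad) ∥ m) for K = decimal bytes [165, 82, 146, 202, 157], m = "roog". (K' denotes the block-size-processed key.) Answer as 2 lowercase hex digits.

f9

Key decimal bytes [165, 82, 146, 202, 157] = a5 52 92 ca 9d is exactly B = 5 bytes: K' = a5 52 92 ca 9d.
K' ⊕ ipad = 93 64 a4 fc ab.
Inner input = 93 64 a4 fc ab ∥ 72 6f 6f 67.
Inner hash: sum = 147+100+164+252+171+114+111+111+103 = 1273; mod 256 = 249 → f9.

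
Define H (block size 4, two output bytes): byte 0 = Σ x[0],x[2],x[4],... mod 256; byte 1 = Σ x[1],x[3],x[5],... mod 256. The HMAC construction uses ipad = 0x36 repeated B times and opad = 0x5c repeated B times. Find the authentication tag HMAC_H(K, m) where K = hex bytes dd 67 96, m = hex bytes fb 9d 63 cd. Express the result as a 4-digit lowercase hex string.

3488

Key hex bytes dd 67 96 is 3 bytes ≤ B = 4; zero-pad to 4 bytes: K' = dd 67 96 00.
K' ⊕ ipad = eb 51 a0 36.  K' ⊕ opad = 81 3b ca 5c.
Inner input = (K'⊕ipad) ∥ m = eb 51 a0 36 ∥ fb 9d 63 cd.
Inner hash: even-index sum = 745 mod 256 = 233; odd-index sum = 497 mod 256 = 241 → e9 f1.
Outer input = (K'⊕opad) ∥ inner = 81 3b ca 5c ∥ e9 f1.
Outer hash (tag): even-index sum = 564 mod 256 = 52; odd-index sum = 392 mod 256 = 136 → 34 88.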